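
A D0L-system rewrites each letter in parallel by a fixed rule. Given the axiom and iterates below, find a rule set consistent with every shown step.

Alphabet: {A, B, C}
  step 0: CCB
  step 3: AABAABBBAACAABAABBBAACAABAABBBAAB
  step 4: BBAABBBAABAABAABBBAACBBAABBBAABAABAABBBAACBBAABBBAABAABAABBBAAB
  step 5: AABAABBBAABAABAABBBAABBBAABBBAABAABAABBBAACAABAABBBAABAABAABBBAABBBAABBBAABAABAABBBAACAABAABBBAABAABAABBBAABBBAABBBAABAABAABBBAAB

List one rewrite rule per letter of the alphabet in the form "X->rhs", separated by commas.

  step 4 ⇒ step 5: BBAABBBAABAABAABBBAACBBAABBBAABAABAABBBAACBBAABBBAABAABAABBBAAB ⇒ AAB·AAB·B·B·AAB·AAB·AAB·B·B·AAB·B·B·AAB·B·B·AAB·AAB·AAB·B·B·AAC·AAB·AAB·B·B·AAB·AAB·AAB·B·B·AAB·B·B·AAB·B·B·AAB·AAB·AAB·B·B·AAC·AAB·AAB·B·B·AAB·AAB·AAB·B·B·AAB·B·B·AAB·B·B·AAB·AAB·AAB·B·B·AAB
    A ↦ B
    B ↦ AAB
    C ↦ AAC

A->B, B->AAB, C->AAC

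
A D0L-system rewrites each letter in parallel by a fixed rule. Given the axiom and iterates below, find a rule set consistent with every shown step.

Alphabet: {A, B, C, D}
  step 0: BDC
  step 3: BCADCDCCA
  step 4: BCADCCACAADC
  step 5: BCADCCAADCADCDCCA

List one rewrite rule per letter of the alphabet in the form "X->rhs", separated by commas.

  step 4 ⇒ step 5: BCADCCACAADC ⇒ BC·A·DC·C·A·A·DC·A·DC·DC·C·A
    A ↦ DC
    B ↦ BC
    C ↦ A
    D ↦ C

A->DC, B->BC, C->A, D->C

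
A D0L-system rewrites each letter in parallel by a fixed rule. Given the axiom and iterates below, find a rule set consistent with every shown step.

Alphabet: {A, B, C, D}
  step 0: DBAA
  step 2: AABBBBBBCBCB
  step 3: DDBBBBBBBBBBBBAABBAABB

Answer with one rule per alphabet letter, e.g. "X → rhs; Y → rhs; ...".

  step 2 ⇒ step 3: AABBBBBBCBCB ⇒ D·D·BB·BB·BB·BB·BB·BB·AA·BB·AA·BB
    A ↦ D
    B ↦ BB
    C ↦ AA
    D ↦ CB  (constrained at step 0)

A->D, B->BB, C->AA, D->CB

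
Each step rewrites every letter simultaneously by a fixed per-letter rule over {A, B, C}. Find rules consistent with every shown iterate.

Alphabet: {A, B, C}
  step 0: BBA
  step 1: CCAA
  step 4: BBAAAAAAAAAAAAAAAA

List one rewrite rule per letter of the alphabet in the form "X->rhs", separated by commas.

A->AA, B->C, C->B

  step 0 ⇒ step 1: BBA ⇒ C·C·AA
    A ↦ AA
    B ↦ C
    C ↦ B  (constrained at step 1)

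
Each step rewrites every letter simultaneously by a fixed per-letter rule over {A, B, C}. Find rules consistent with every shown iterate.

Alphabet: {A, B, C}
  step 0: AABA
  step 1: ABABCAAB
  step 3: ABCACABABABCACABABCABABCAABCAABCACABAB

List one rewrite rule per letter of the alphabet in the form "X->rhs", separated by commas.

A->AB, B->CA, C->CAB

  step 0 ⇒ step 1: AABA ⇒ AB·AB·CA·AB
    A ↦ AB
    B ↦ CA
    C ↦ CAB  (constrained at step 1)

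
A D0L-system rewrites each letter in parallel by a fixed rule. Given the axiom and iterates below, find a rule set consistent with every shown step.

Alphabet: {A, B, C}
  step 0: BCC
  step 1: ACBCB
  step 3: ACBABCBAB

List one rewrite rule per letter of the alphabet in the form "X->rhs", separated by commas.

A->B, B->A, C->CB

  step 0 ⇒ step 1: BCC ⇒ A·CB·CB
    B ↦ A
    C ↦ CB
    A ↦ B  (constrained at step 1)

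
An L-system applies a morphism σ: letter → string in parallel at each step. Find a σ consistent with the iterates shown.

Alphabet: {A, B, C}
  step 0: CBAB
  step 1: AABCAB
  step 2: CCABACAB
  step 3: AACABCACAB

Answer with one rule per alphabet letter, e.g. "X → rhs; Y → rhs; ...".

A->C, B->AB, C->A

  step 2 ⇒ step 3: CCABACAB ⇒ A·A·C·AB·C·A·C·AB
    A ↦ C
    B ↦ AB
    C ↦ A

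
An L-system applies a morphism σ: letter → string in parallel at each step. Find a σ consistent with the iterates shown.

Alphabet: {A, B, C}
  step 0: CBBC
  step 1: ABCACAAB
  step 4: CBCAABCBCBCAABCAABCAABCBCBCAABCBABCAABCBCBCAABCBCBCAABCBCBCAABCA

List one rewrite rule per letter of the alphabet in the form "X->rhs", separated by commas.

A->CB, B->CA, C->AB

  step 0 ⇒ step 1: CBBC ⇒ AB·CA·CA·AB
    B ↦ CA
    C ↦ AB
    A ↦ CB  (constrained at step 1)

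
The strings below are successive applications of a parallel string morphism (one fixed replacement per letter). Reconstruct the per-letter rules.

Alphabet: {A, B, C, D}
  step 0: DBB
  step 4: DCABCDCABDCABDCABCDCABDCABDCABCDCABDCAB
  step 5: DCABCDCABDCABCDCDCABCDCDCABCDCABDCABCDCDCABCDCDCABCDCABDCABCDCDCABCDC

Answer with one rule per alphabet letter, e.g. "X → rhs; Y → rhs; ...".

  step 4 ⇒ step 5: DCABCDCABDCABDCABCDCABDCABDCABCDCABDCAB ⇒ DC·AB·C·DC·AB·DC·AB·C·DC·DC·AB·C·DC·DC·AB·C·DC·AB·DC·AB·C·DC·DC·AB·C·DC·DC·AB·C·DC·AB·DC·AB·C·DC·DC·AB·C·DC
    A ↦ C
    B ↦ DC
    C ↦ AB
    D ↦ DC

A->C, B->DC, C->AB, D->DC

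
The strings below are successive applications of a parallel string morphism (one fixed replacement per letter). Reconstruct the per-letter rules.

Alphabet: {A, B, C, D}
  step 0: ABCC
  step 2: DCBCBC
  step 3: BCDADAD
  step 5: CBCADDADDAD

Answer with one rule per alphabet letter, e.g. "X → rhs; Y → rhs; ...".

A->C, B->A, C->D, D->BC

  step 2 ⇒ step 3: DCBCBC ⇒ BC·D·A·D·A·D
    B ↦ A
    C ↦ D
    D ↦ BC
    A ↦ C  (constrained at step 0)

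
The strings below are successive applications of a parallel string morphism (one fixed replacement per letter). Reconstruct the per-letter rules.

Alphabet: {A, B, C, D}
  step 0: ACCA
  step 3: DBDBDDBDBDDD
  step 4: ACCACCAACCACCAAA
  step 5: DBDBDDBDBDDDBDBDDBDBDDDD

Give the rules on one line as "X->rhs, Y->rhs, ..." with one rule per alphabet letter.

  step 4 ⇒ step 5: ACCACCAACCACCAAA ⇒ D·BD·BD·D·BD·BD·D·D·BD·BD·D·BD·BD·D·D·D
    A ↦ D
    C ↦ BD
  step 3 ⇒ step 4: DBDBDDBDBDDD ⇒ A·CC·A·CC·A·A·CC·A·CC·A·A·A
    B ↦ CC
  step 3 ⇒ step 4: DBDBDDBDBDDD ⇒ A·CC·A·CC·A·A·CC·A·CC·A·A·A
    D ↦ A

A->D, B->CC, C->BD, D->A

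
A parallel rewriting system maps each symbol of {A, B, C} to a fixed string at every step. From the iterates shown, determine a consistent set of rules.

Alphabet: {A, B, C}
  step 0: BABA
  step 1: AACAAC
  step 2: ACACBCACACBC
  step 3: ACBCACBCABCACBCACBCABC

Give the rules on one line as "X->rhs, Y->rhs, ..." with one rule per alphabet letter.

  step 2 ⇒ step 3: ACACBCACACBC ⇒ AC·BC·AC·BC·A·BC·AC·BC·AC·BC·A·BC
    A ↦ AC
    B ↦ A
    C ↦ BC

A->AC, B->A, C->BC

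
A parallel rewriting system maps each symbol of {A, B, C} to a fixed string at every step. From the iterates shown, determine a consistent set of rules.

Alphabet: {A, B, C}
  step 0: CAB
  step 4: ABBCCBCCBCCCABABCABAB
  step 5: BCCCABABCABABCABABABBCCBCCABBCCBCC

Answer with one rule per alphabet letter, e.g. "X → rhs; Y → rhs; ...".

A->BC, B->C, C->AB

  step 4 ⇒ step 5: ABBCCBCCBCCCABABCABAB ⇒ BC·C·C·AB·AB·C·AB·AB·C·AB·AB·AB·BC·C·BC·C·AB·BC·C·BC·C
    A ↦ BC
    B ↦ C
    C ↦ AB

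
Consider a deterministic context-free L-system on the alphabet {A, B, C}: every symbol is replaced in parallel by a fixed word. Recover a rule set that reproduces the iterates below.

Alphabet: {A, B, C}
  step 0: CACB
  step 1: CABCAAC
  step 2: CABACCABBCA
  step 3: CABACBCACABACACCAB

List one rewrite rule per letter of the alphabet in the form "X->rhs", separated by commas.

  step 2 ⇒ step 3: CABACCABBCA ⇒ CA·B·AC·B·CA·CA·B·AC·AC·CA·B
    A ↦ B
    B ↦ AC
    C ↦ CA

A->B, B->AC, C->CA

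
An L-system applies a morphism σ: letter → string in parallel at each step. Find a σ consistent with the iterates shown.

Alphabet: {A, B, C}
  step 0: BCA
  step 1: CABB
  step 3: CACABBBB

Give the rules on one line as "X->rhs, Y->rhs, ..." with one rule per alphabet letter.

  step 0 ⇒ step 1: BCA ⇒ CA·B·B
    A ↦ B
    B ↦ CA
    C ↦ B

A->B, B->CA, C->B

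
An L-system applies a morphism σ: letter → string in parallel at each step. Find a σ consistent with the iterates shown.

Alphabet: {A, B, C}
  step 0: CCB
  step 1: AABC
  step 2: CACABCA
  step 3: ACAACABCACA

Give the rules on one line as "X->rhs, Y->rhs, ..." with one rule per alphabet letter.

A->CA, B->BC, C->A

  step 2 ⇒ step 3: CACABCA ⇒ A·CA·A·CA·BC·A·CA
    A ↦ CA
    B ↦ BC
    C ↦ A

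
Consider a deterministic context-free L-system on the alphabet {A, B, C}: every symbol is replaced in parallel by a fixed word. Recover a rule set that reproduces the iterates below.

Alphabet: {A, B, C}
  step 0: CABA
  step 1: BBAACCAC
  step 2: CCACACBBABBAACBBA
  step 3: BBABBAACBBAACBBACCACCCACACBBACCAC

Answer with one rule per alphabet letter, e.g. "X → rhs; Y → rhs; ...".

A->AC, B->C, C->BBA

  step 2 ⇒ step 3: CCACACBBABBAACBBA ⇒ BBA·BBA·AC·BBA·AC·BBA·C·C·AC·C·C·AC·AC·BBA·C·C·AC
    A ↦ AC
    B ↦ C
    C ↦ BBA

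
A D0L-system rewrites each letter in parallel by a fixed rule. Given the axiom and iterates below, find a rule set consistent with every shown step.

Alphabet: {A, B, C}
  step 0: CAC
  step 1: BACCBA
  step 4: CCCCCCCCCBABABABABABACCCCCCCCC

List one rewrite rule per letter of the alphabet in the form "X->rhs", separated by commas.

A->CC, B->C, C->BA

  step 0 ⇒ step 1: CAC ⇒ BA·CC·BA
    A ↦ CC
    C ↦ BA
    B ↦ C  (constrained at step 1)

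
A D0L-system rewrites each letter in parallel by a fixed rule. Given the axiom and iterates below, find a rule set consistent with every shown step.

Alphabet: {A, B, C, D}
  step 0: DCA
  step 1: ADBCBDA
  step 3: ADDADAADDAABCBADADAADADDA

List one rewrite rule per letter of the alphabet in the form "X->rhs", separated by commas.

  step 0 ⇒ step 1: DCA ⇒ AD·BCB·DA
    A ↦ DA
    C ↦ BCB
    D ↦ AD
    B ↦ A  (constrained at step 1)

A->DA, B->A, C->BCB, D->AD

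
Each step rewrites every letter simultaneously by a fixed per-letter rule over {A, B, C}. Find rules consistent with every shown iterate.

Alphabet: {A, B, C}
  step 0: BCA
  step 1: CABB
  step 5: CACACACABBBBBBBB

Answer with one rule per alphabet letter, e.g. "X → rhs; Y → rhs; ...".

A->B, B->CA, C->B

  step 0 ⇒ step 1: BCA ⇒ CA·B·B
    A ↦ B
    B ↦ CA
    C ↦ B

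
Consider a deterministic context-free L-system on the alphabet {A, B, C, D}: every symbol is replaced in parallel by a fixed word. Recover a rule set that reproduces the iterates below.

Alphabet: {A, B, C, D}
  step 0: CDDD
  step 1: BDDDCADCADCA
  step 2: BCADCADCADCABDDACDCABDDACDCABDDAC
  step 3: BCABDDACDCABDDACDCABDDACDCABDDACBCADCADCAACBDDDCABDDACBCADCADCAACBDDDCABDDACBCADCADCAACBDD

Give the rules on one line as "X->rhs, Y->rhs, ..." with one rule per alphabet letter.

A->AC, B->BCA, C->BDD, D->DCA

  step 2 ⇒ step 3: BCADCADCADCABDDACDCABDDACDCABDDAC ⇒ BCA·BDD·AC·DCA·BDD·AC·DCA·BDD·AC·DCA·BDD·AC·BCA·DCA·DCA·AC·BDD·DCA·BDD·AC·BCA·DCA·DCA·AC·BDD·DCA·BDD·AC·BCA·DCA·DCA·AC·BDD
    A ↦ AC
    B ↦ BCA
    C ↦ BDD
    D ↦ DCA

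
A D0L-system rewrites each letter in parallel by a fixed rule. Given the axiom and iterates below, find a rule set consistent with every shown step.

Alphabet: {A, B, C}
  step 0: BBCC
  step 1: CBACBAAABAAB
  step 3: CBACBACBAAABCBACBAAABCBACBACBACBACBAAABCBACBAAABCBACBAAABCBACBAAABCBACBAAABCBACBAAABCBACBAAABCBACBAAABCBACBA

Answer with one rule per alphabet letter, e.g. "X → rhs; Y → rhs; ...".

  step 0 ⇒ step 1: BBCC ⇒ CBA·CBA·AAB·AAB
    B ↦ CBA
    C ↦ AAB
    A ↦ CBA  (constrained at step 1)

A->CBA, B->CBA, C->AAB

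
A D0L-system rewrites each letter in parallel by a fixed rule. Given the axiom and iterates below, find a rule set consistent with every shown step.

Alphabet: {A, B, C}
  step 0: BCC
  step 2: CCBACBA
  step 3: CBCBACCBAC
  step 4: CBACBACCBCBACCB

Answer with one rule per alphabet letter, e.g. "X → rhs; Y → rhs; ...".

  step 3 ⇒ step 4: CBCBACCBAC ⇒ CB·A·CB·A·C·CB·CB·A·C·CB
    A ↦ C
    B ↦ A
    C ↦ CB

A->C, B->A, C->CB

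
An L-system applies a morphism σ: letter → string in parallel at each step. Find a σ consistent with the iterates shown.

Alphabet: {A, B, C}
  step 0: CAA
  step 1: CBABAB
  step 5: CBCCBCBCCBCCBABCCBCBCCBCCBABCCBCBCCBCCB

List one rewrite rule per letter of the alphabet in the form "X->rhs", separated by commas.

A->AB, B->C, C->CB

  step 0 ⇒ step 1: CAA ⇒ CB·AB·AB
    A ↦ AB
    C ↦ CB
    B ↦ C  (constrained at step 1)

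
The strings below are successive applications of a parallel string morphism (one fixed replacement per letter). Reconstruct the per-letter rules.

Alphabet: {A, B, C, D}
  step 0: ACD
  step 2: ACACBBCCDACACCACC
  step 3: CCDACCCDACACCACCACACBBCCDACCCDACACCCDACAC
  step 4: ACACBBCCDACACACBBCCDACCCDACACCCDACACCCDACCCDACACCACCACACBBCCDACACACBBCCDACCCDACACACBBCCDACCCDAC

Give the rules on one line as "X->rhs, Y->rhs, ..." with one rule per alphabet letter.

A->CCD, B->ACC, C->AC, D->BB

  step 3 ⇒ step 4: CCDACCCDACACCACCACACBBCCDACCCDACACCCDACAC ⇒ AC·AC·BB·CCD·AC·AC·AC·BB·CCD·AC·CCD·AC·AC·CCD·AC·AC·CCD·AC·CCD·AC·ACC·ACC·AC·AC·BB·CCD·AC·AC·AC·BB·CCD·AC·CCD·AC·AC·AC·BB·CCD·AC·CCD·AC
    A ↦ CCD
    B ↦ ACC
    C ↦ AC
    D ↦ BB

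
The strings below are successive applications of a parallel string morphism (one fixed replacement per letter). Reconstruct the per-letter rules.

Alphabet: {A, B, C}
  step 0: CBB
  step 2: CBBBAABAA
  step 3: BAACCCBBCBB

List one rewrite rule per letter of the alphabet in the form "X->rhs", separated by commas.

  step 2 ⇒ step 3: CBBBAABAA ⇒ BAA·C·C·C·B·B·C·B·B
    A ↦ B
    B ↦ C
    C ↦ BAA

A->B, B->C, C->BAA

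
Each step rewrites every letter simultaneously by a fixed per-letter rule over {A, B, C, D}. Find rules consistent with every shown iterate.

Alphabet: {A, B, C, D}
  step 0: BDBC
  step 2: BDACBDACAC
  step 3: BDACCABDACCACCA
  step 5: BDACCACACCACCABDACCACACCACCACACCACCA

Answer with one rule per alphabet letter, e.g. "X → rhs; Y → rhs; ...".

A->C, B->BD, C->CA, D->A

  step 2 ⇒ step 3: BDACBDACAC ⇒ BD·A·C·CA·BD·A·C·CA·C·CA
    A ↦ C
    B ↦ BD
    C ↦ CA
    D ↦ A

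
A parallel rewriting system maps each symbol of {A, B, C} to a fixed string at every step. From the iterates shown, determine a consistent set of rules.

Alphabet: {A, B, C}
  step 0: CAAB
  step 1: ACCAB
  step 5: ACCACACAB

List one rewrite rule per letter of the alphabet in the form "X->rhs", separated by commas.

  step 0 ⇒ step 1: CAAB ⇒ A·C·C·AB
    A ↦ C
    B ↦ AB
    C ↦ A

A->C, B->AB, C->A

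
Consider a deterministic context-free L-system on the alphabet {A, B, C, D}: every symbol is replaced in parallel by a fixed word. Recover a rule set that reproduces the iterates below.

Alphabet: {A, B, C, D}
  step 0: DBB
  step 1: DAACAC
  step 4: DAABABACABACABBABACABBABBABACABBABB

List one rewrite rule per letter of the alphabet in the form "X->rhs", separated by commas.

A->AB, B->AC, C->B, D->DA

  step 0 ⇒ step 1: DBB ⇒ DA·AC·AC
    B ↦ AC
    D ↦ DA
    A ↦ AB  (constrained at step 1)
    C ↦ B  (constrained at step 1)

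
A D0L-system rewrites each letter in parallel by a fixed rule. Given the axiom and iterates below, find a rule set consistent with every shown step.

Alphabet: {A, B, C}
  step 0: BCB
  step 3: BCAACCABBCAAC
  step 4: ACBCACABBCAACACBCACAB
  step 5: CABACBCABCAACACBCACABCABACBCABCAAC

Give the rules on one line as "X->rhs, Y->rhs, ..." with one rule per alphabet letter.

A->CA, B->AC, C->B

  step 4 ⇒ step 5: ACBCACABBCAACACBCACAB ⇒ CA·B·AC·B·CA·B·CA·AC·AC·B·CA·CA·B·CA·B·AC·B·CA·B·CA·AC
    A ↦ CA
    B ↦ AC
    C ↦ B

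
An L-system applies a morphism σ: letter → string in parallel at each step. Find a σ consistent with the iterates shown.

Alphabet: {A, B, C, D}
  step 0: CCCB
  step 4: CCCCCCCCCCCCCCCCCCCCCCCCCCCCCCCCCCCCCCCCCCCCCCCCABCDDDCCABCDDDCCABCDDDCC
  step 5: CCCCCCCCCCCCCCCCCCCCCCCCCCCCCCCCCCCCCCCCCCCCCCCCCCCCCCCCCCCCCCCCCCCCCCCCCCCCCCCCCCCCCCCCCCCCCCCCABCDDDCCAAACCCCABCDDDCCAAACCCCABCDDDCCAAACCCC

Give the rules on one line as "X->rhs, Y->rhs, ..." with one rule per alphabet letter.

A->ABC, B->DDD, C->CC, D->A

  step 4 ⇒ step 5: CCCCCCCCCCCCCCCCCCCCCCCCCCCCCCCCCCCCCCCCCCCCCCCCABCDDDCCABCDDDCCABCDDDCC ⇒ CC·CC·CC·CC·CC·CC·CC·CC·CC·CC·CC·CC·CC·CC·CC·CC·CC·CC·CC·CC·CC·CC·CC·CC·CC·CC·CC·CC·CC·CC·CC·CC·CC·CC·CC·CC·CC·CC·CC·CC·CC·CC·CC·CC·CC·CC·CC·CC·ABC·DDD·CC·A·A·A·CC·CC·ABC·DDD·CC·A·A·A·CC·CC·ABC·DDD·CC·A·A·A·CC·CC
    A ↦ ABC
    B ↦ DDD
    C ↦ CC
    D ↦ A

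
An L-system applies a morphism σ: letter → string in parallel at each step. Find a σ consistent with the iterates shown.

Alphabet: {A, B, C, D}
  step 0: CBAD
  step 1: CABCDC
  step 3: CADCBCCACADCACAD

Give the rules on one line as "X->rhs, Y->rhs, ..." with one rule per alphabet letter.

  step 0 ⇒ step 1: CBAD ⇒ CA·BC·D·C
    A ↦ D
    B ↦ BC
    C ↦ CA
    D ↦ C

A->D, B->BC, C->CA, D->C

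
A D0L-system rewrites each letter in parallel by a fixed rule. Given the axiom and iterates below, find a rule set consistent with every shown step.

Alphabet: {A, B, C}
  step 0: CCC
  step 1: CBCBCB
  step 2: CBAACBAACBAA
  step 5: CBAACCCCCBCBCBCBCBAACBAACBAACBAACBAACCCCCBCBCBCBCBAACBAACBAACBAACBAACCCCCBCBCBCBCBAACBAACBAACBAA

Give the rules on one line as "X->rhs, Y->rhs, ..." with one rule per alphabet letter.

  step 1 ⇒ step 2: CBCBCB ⇒ CB·AA·CB·AA·CB·AA
    B ↦ AA
    C ↦ CB
    A ↦ CC  (constrained at step 2)

A->CC, B->AA, C->CB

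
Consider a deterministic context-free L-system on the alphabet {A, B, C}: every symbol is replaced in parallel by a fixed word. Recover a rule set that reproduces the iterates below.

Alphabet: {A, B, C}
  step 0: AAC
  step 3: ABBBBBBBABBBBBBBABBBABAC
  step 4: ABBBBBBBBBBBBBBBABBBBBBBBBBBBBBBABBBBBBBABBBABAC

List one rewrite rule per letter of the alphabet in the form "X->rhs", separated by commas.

  step 3 ⇒ step 4: ABBBBBBBABBBBBBBABBBABAC ⇒ AB·BB·BB·BB·BB·BB·BB·BB·AB·BB·BB·BB·BB·BB·BB·BB·AB·BB·BB·BB·AB·BB·AB·AC
    A ↦ AB
    B ↦ BB
    C ↦ AC

A->AB, B->BB, C->AC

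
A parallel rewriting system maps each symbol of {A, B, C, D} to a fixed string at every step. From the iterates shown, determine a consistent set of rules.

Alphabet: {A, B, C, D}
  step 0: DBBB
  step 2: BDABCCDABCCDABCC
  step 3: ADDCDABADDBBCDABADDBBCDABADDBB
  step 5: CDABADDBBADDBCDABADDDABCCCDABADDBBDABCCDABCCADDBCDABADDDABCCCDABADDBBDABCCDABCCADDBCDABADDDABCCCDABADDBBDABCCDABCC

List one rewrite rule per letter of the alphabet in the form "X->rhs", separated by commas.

A->DAB, B->ADD, C->B, D->C

  step 2 ⇒ step 3: BDABCCDABCCDABCC ⇒ ADD·C·DAB·ADD·B·B·C·DAB·ADD·B·B·C·DAB·ADD·B·B
    A ↦ DAB
    B ↦ ADD
    C ↦ B
    D ↦ C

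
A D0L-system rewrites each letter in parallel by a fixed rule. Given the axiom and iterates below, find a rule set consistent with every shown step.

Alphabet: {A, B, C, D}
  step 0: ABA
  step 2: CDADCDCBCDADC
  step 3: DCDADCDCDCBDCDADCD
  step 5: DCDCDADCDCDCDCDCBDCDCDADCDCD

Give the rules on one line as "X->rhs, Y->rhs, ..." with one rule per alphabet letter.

  step 2 ⇒ step 3: CDADCDCBCDADC ⇒ D·C·DAD·C·D·C·D·CB·D·C·DAD·C·D
    A ↦ DAD
    B ↦ CB
    C ↦ D
    D ↦ C

A->DAD, B->CB, C->D, D->C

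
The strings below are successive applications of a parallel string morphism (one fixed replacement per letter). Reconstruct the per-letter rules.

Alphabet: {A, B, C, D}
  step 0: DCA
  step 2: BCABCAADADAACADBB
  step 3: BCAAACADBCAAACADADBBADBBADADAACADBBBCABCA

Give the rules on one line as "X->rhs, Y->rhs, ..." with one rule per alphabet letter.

A->AD, B->BCA, C->AAC, D->BB

  step 2 ⇒ step 3: BCABCAADADAACADBB ⇒ BCA·AAC·AD·BCA·AAC·AD·AD·BB·AD·BB·AD·AD·AAC·AD·BB·BCA·BCA
    A ↦ AD
    B ↦ BCA
    C ↦ AAC
    D ↦ BB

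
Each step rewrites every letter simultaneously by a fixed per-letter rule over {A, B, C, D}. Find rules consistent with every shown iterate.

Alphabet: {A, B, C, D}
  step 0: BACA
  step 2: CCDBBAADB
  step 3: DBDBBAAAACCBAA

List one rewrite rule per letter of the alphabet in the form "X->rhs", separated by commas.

  step 2 ⇒ step 3: CCDBBAADB ⇒ DB·DB·B·AA·AA·C·C·B·AA
    A ↦ C
    B ↦ AA
    C ↦ DB
    D ↦ B

A->C, B->AA, C->DB, D->B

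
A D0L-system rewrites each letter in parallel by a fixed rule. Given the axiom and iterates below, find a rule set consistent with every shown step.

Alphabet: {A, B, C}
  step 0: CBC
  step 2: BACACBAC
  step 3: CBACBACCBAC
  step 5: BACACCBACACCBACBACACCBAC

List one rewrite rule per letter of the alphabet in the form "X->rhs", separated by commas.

A->B, B->C, C->AC

  step 2 ⇒ step 3: BACACBAC ⇒ C·B·AC·B·AC·C·B·AC
    A ↦ B
    B ↦ C
    C ↦ AC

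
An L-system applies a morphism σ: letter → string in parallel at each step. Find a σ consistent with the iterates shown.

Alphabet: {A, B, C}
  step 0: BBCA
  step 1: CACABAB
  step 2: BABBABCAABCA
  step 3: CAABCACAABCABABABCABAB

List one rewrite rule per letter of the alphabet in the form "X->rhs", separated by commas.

A->AB, B->CA, C->B

  step 2 ⇒ step 3: BABBABCAABCA ⇒ CA·AB·CA·CA·AB·CA·B·AB·AB·CA·B·AB
    A ↦ AB
    B ↦ CA
    C ↦ B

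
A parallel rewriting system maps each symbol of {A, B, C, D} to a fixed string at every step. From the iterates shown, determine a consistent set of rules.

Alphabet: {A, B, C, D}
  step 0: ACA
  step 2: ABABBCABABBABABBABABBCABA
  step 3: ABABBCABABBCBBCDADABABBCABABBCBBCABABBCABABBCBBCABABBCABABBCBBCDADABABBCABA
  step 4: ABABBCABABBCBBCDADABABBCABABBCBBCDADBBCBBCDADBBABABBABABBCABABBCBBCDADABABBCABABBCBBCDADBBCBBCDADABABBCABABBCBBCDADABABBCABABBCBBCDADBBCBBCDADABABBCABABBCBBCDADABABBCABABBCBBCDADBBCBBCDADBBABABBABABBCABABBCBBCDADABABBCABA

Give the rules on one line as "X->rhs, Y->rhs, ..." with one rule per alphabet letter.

A->ABA, B->BBC, C->DAD, D->BB

  step 3 ⇒ step 4: ABABBCABABBCBBCDADABABBCABABBCBBCABABBCABABBCBBCABABBCABABBCBBCDADABABBCABA ⇒ ABA·BBC·ABA·BBC·BBC·DAD·ABA·BBC·ABA·BBC·BBC·DAD·BBC·BBC·DAD·BB·ABA·BB·ABA·BBC·ABA·BBC·BBC·DAD·ABA·BBC·ABA·BBC·BBC·DAD·BBC·BBC·DAD·ABA·BBC·ABA·BBC·BBC·DAD·ABA·BBC·ABA·BBC·BBC·DAD·BBC·BBC·DAD·ABA·BBC·ABA·BBC·BBC·DAD·ABA·BBC·ABA·BBC·BBC·DAD·BBC·BBC·DAD·BB·ABA·BB·ABA·BBC·ABA·BBC·BBC·DAD·ABA·BBC·ABA
    A ↦ ABA
    B ↦ BBC
    C ↦ DAD
    D ↦ BB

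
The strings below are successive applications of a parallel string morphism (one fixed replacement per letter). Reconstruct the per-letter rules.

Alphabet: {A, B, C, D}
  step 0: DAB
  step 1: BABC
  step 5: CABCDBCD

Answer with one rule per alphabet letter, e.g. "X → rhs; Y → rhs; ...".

  step 0 ⇒ step 1: DAB ⇒ B·AB·C
    A ↦ AB
    B ↦ C
    D ↦ B
    C ↦ D  (constrained at step 1)

A->AB, B->C, C->D, D->B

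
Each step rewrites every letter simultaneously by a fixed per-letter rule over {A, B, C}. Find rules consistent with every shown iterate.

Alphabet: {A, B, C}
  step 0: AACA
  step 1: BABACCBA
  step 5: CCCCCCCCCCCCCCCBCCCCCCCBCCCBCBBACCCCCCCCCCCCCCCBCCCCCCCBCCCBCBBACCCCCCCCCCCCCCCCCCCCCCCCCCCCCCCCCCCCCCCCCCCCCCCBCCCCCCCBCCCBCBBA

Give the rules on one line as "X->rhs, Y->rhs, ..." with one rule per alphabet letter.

  step 0 ⇒ step 1: AACA ⇒ BA·BA·CC·BA
    A ↦ BA
    C ↦ CC
    B ↦ CB  (constrained at step 1)

A->BA, B->CB, C->CC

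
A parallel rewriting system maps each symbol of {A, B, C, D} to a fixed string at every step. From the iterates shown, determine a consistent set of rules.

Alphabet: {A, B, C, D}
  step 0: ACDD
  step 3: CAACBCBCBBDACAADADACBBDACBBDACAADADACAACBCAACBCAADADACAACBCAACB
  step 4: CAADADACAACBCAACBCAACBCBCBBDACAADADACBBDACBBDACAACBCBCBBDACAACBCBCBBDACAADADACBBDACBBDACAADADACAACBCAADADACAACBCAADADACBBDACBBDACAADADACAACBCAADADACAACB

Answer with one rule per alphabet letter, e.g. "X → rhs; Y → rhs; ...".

A->DA, B->CB, C->CAA, D->CBB

  step 3 ⇒ step 4: CAACBCBCBBDACAADADACBBDACBBDACAADADACAACBCAACBCAADADACAACBCAACB ⇒ CAA·DA·DA·CAA·CB·CAA·CB·CAA·CB·CB·CBB·DA·CAA·DA·DA·CBB·DA·CBB·DA·CAA·CB·CB·CBB·DA·CAA·CB·CB·CBB·DA·CAA·DA·DA·CBB·DA·CBB·DA·CAA·DA·DA·CAA·CB·CAA·DA·DA·CAA·CB·CAA·DA·DA·CBB·DA·CBB·DA·CAA·DA·DA·CAA·CB·CAA·DA·DA·CAA·CB
    A ↦ DA
    B ↦ CB
    C ↦ CAA
    D ↦ CBB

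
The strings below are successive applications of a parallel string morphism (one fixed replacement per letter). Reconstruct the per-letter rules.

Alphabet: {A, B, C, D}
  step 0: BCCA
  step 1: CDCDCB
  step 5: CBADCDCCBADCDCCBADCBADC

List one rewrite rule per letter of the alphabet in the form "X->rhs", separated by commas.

  step 0 ⇒ step 1: BCCA ⇒ C·DC·DC·B
    A ↦ B
    B ↦ C
    C ↦ DC
    D ↦ A  (constrained at step 1)

A->B, B->C, C->DC, D->A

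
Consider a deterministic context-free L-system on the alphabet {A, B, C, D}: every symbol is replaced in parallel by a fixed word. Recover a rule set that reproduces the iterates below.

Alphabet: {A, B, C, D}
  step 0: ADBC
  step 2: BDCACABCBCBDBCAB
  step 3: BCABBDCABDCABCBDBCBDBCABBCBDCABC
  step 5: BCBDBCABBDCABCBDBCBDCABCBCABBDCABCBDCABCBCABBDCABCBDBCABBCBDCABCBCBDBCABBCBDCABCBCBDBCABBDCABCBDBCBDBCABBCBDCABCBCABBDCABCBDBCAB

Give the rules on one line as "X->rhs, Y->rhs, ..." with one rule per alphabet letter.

A->CA, B->BC, C->BD, D->AB

  step 2 ⇒ step 3: BDCACABCBCBDBCAB ⇒ BC·AB·BD·CA·BD·CA·BC·BD·BC·BD·BC·AB·BC·BD·CA·BC
    A ↦ CA
    B ↦ BC
    C ↦ BD
    D ↦ AB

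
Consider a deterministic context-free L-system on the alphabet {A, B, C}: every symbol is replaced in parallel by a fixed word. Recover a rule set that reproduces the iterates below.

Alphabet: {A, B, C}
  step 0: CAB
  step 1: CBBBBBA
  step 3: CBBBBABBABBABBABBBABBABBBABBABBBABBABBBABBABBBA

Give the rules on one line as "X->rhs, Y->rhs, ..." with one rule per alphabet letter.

A->B, B->BBA, C->CBB

  step 0 ⇒ step 1: CAB ⇒ CBB·B·BBA
    A ↦ B
    B ↦ BBA
    C ↦ CBB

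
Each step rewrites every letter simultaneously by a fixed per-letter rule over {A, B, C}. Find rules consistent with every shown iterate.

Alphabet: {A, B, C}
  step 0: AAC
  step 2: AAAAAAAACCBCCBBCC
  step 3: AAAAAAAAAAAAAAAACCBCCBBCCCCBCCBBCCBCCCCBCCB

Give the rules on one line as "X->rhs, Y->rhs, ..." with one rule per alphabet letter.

  step 2 ⇒ step 3: AAAAAAAACCBCCBBCC ⇒ AA·AA·AA·AA·AA·AA·AA·AA·CCB·CCB·BCC·CCB·CCB·BCC·BCC·CCB·CCB
    A ↦ AA
    B ↦ BCC
    C ↦ CCB

A->AA, B->BCC, C->CCB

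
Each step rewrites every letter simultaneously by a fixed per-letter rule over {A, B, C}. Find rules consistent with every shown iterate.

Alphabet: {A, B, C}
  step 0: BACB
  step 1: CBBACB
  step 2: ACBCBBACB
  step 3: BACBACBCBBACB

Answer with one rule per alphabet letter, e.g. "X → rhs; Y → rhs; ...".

A->B, B->CB, C->A

  step 2 ⇒ step 3: ACBCBBACB ⇒ B·A·CB·A·CB·CB·B·A·CB
    A ↦ B
    B ↦ CB
    C ↦ A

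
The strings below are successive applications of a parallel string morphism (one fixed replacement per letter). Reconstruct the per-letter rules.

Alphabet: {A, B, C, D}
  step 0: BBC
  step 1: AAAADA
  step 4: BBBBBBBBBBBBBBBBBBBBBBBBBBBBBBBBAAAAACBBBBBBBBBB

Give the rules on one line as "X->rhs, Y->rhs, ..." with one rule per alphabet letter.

A->BB, B->AA, C->DA, D->AC

  step 0 ⇒ step 1: BBC ⇒ AA·AA·DA
    B ↦ AA
    C ↦ DA
    A ↦ BB  (constrained at step 1)
    D ↦ AC  (constrained at step 1)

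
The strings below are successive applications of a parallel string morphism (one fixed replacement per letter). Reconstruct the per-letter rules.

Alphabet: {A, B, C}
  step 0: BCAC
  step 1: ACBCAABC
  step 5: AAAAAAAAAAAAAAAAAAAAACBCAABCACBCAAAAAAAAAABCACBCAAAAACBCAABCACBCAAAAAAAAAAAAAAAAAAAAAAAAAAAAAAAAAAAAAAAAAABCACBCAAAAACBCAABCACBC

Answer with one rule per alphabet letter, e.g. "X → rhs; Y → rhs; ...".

  step 0 ⇒ step 1: BCAC ⇒ AC·BC·AA·BC
    A ↦ AA
    B ↦ AC
    C ↦ BC

A->AA, B->AC, C->BC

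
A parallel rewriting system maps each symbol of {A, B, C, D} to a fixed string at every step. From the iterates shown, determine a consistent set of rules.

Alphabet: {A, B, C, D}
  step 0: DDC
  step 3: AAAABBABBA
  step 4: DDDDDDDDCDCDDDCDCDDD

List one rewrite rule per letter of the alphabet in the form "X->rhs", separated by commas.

  step 3 ⇒ step 4: AAAABBABBA ⇒ DD·DD·DD·DD·CD·CD·DD·CD·CD·DD
    A ↦ DD
    B ↦ CD
    C ↦ BB  (constrained at step 0)
    D ↦ A  (constrained at step 0)

A->DD, B->CD, C->BB, D->A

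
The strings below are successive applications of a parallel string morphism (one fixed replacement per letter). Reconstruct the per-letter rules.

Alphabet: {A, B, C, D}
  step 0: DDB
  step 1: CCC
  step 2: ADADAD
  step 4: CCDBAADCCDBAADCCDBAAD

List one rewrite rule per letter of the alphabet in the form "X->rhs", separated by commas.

  step 1 ⇒ step 2: CCC ⇒ AD·AD·AD
    C ↦ AD
    A ↦ DBA  (constrained at step 2)
  step 0 ⇒ step 1: DDB ⇒ C·C·C
    B ↦ C
  step 0 ⇒ step 1: DDB ⇒ C·C·C
    D ↦ C

A->DBA, B->C, C->AD, D->C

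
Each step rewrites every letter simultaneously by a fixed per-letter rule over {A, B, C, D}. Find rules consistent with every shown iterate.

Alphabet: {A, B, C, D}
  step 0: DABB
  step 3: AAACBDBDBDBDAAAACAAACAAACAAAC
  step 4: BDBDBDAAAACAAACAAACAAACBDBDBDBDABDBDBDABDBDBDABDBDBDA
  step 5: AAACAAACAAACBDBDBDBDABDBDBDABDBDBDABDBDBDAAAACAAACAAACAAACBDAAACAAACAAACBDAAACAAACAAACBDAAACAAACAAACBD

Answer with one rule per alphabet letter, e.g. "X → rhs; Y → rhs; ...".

  step 4 ⇒ step 5: BDBDBDAAAACAAACAAACAAACBDBDBDBDABDBDBDABDBDBDABDBDBDA ⇒ AA·AC·AA·AC·AA·AC·BD·BD·BD·BD·A·BD·BD·BD·A·BD·BD·BD·A·BD·BD·BD·A·AA·AC·AA·AC·AA·AC·AA·AC·BD·AA·AC·AA·AC·AA·AC·BD·AA·AC·AA·AC·AA·AC·BD·AA·AC·AA·AC·AA·AC·BD
    A ↦ BD
    B ↦ AA
    C ↦ A
    D ↦ AC

A->BD, B->AA, C->A, D->AC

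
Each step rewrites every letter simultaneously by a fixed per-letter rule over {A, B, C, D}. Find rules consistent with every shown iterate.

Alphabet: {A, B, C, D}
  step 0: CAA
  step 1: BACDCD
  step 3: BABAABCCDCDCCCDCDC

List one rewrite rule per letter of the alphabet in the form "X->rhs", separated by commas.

  step 0 ⇒ step 1: CAA ⇒ BA·CD·CD
    A ↦ CD
    C ↦ BA
    B ↦ C  (constrained at step 1)
    D ↦ AB  (constrained at step 1)

A->CD, B->C, C->BA, D->AB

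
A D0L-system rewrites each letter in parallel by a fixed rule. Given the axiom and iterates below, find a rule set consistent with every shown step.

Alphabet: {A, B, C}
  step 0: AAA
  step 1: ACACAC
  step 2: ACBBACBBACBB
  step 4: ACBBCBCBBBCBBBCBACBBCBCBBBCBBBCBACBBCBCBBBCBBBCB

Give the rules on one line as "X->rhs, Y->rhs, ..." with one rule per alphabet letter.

A->AC, B->CB, C->BB

  step 1 ⇒ step 2: ACACAC ⇒ AC·BB·AC·BB·AC·BB
    A ↦ AC
    C ↦ BB
    B ↦ CB  (constrained at step 2)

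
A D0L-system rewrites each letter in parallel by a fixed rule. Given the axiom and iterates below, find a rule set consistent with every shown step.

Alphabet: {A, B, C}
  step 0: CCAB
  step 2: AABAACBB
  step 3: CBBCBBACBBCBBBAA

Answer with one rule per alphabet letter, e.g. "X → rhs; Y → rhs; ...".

  step 2 ⇒ step 3: AABAACBB ⇒ CBB·CBB·A·CBB·CBB·B·A·A
    A ↦ CBB
    B ↦ A
    C ↦ B

A->CBB, B->A, C->B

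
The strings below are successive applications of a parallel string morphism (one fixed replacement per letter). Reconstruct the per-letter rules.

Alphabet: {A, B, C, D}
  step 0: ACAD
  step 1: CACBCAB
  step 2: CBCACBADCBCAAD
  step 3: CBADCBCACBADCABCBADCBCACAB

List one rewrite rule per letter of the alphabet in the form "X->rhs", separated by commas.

A->CA, B->AD, C->CB, D->B

  step 2 ⇒ step 3: CBCACBADCBCAAD ⇒ CB·AD·CB·CA·CB·AD·CA·B·CB·AD·CB·CA·CA·B
    A ↦ CA
    B ↦ AD
    C ↦ CB
    D ↦ B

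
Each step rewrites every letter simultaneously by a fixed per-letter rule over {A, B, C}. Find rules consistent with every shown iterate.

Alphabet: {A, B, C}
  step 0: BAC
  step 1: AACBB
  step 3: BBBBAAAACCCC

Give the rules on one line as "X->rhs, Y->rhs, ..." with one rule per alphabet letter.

  step 0 ⇒ step 1: BAC ⇒ AA·C·BB
    A ↦ C
    B ↦ AA
    C ↦ BB

A->C, B->AA, C->BB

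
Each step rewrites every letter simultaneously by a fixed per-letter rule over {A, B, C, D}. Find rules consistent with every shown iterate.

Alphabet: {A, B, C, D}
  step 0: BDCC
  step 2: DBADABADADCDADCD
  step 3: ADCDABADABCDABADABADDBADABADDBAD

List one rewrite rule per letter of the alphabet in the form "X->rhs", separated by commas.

  step 2 ⇒ step 3: DBADABADADCDADCD ⇒ AD·CD·AB·AD·AB·CD·AB·AD·AB·AD·DB·AD·AB·AD·DB·AD
    A ↦ AB
    B ↦ CD
    C ↦ DB
    D ↦ AD

A->AB, B->CD, C->DB, D->AD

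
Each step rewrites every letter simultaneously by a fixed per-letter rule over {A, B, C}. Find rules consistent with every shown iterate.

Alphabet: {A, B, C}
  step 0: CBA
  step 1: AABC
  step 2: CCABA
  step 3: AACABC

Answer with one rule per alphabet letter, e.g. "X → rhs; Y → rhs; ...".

  step 2 ⇒ step 3: CCABA ⇒ A·A·C·AB·C
    A ↦ C
    B ↦ AB
    C ↦ A

A->C, B->AB, C->A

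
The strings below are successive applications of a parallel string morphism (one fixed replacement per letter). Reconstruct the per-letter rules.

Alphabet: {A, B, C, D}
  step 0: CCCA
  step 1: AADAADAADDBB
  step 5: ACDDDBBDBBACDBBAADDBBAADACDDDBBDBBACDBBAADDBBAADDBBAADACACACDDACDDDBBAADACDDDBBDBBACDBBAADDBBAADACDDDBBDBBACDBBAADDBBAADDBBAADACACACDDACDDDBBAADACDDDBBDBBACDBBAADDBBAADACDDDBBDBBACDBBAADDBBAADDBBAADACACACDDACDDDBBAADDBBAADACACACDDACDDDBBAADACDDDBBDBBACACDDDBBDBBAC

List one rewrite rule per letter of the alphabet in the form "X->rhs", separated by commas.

A->DBB, B->D, C->AAD, D->AC

  step 0 ⇒ step 1: CCCA ⇒ AAD·AAD·AAD·DBB
    A ↦ DBB
    C ↦ AAD
    B ↦ D  (constrained at step 1)
    D ↦ AC  (constrained at step 1)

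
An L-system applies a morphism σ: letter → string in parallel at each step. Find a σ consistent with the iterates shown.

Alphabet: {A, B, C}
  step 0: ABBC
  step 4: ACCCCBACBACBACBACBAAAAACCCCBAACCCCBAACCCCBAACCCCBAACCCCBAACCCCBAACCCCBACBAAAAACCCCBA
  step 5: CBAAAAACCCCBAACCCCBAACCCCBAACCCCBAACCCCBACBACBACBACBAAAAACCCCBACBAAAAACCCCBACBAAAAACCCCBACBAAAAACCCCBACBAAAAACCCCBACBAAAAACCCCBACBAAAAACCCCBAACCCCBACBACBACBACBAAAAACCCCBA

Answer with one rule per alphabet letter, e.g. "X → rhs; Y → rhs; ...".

A->CBA, B->CCC, C->A

  step 4 ⇒ step 5: ACCCCBACBACBACBACBAAAAACCCCBAACCCCBAACCCCBAACCCCBAACCCCBAACCCCBAACCCCBACBAAAAACCCCBA ⇒ CBA·A·A·A·A·CCC·CBA·A·CCC·CBA·A·CCC·CBA·A·CCC·CBA·A·CCC·CBA·CBA·CBA·CBA·CBA·A·A·A·A·CCC·CBA·CBA·A·A·A·A·CCC·CBA·CBA·A·A·A·A·CCC·CBA·CBA·A·A·A·A·CCC·CBA·CBA·A·A·A·A·CCC·CBA·CBA·A·A·A·A·CCC·CBA·CBA·A·A·A·A·CCC·CBA·A·CCC·CBA·CBA·CBA·CBA·CBA·A·A·A·A·CCC·CBA
    A ↦ CBA
    B ↦ CCC
    C ↦ A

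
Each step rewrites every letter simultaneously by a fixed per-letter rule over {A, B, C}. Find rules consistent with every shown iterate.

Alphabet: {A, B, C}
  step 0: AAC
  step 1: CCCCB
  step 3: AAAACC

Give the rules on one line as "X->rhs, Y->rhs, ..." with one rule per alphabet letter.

  step 0 ⇒ step 1: AAC ⇒ CC·CC·B
    A ↦ CC
    C ↦ B
    B ↦ A  (constrained at step 1)

A->CC, B->A, C->B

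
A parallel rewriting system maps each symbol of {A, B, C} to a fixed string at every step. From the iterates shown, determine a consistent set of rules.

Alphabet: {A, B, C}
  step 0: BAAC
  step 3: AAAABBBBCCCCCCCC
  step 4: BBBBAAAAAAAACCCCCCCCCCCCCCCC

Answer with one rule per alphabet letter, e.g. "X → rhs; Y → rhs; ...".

A->B, B->AA, C->CC

  step 3 ⇒ step 4: AAAABBBBCCCCCCCC ⇒ B·B·B·B·AA·AA·AA·AA·CC·CC·CC·CC·CC·CC·CC·CC
    A ↦ B
    B ↦ AA
    C ↦ CC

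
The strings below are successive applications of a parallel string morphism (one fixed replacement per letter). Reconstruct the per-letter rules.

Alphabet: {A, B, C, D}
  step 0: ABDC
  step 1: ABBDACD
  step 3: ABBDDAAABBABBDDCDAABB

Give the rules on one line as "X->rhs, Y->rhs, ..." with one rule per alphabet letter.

A->ABB, B->D, C->CD, D->A

  step 0 ⇒ step 1: ABDC ⇒ ABB·D·A·CD
    A ↦ ABB
    B ↦ D
    C ↦ CD
    D ↦ A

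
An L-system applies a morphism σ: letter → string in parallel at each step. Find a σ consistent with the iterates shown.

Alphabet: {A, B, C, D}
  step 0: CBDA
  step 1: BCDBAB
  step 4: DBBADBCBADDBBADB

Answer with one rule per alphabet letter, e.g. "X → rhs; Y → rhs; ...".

A->B, B->D, C->BC, D->BA

  step 0 ⇒ step 1: CBDA ⇒ BC·D·BA·B
    A ↦ B
    B ↦ D
    C ↦ BC
    D ↦ BA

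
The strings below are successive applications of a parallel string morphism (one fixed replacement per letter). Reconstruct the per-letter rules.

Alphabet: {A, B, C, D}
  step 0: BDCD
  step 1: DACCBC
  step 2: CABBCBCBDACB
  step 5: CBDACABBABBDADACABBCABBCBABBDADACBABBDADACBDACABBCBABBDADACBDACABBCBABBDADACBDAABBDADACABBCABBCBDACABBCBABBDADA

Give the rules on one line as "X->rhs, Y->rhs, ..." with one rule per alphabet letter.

A->ABB, B->DA, C->CB, D->C

  step 1 ⇒ step 2: DACCBC ⇒ C·ABB·CB·CB·DA·CB
    A ↦ ABB
    B ↦ DA
    C ↦ CB
    D ↦ C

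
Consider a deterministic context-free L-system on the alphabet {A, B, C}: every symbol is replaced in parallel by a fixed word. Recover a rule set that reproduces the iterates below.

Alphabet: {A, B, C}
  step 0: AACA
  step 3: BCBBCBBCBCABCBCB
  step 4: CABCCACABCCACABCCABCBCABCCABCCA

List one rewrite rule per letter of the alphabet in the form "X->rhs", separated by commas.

A->B, B->CA, C->BC

  step 3 ⇒ step 4: BCBBCBBCBCABCBCB ⇒ CA·BC·CA·CA·BC·CA·CA·BC·CA·BC·B·CA·BC·CA·BC·CA
    A ↦ B
    B ↦ CA
    C ↦ BC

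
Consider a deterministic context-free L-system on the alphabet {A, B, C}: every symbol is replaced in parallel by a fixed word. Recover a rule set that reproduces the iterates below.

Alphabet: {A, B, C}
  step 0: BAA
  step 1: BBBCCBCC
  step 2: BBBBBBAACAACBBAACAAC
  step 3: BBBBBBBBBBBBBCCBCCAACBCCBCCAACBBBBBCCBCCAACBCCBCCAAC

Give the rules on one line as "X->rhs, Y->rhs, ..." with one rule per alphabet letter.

A->BCC, B->BB, C->AAC

  step 2 ⇒ step 3: BBBBBBAACAACBBAACAAC ⇒ BB·BB·BB·BB·BB·BB·BCC·BCC·AAC·BCC·BCC·AAC·BB·BB·BCC·BCC·AAC·BCC·BCC·AAC
    A ↦ BCC
    B ↦ BB
    C ↦ AAC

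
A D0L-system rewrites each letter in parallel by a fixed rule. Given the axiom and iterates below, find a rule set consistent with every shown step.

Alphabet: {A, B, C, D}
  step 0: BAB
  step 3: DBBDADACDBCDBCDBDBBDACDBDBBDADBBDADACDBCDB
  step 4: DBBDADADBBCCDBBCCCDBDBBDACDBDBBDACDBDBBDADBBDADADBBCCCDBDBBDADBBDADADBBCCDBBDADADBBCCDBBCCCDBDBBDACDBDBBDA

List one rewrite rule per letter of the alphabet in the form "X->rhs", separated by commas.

A->CC, B->DA, C->CDB, D->DBB

  step 3 ⇒ step 4: DBBDADACDBCDBCDBDBBDACDBDBBDADBBDADACDBCDB ⇒ DBB·DA·DA·DBB·CC·DBB·CC·CDB·DBB·DA·CDB·DBB·DA·CDB·DBB·DA·DBB·DA·DA·DBB·CC·CDB·DBB·DA·DBB·DA·DA·DBB·CC·DBB·DA·DA·DBB·CC·DBB·CC·CDB·DBB·DA·CDB·DBB·DA
    A ↦ CC
    B ↦ DA
    C ↦ CDB
    D ↦ DBB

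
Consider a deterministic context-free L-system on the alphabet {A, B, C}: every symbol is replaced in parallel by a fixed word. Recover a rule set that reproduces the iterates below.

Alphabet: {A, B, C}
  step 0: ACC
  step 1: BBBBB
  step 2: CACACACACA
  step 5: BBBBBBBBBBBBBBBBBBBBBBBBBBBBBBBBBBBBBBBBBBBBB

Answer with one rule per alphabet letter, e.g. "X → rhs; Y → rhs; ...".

A->B, B->CA, C->BB

  step 1 ⇒ step 2: BBBBB ⇒ CA·CA·CA·CA·CA
    B ↦ CA
  step 0 ⇒ step 1: ACC ⇒ B·BB·BB
    A ↦ B
  step 0 ⇒ step 1: ACC ⇒ B·BB·BB
    C ↦ BB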